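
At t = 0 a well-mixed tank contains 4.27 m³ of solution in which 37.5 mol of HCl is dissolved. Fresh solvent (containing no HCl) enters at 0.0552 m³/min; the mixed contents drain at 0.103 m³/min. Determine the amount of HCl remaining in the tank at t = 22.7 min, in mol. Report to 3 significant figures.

19.9 mol

Let m(t) be the amount of HCl. Volume: V(t) = V₀ + (Q_in − Q_out) t = 4.27 − 0.047800 t; V(22.7) = 3.1849 m³.
No HCl enters, so dm/dt = −Q_out · (m/V).
Separate: dm/m = −Q_out dt/V(t) ⇒ ln(m/m₀) = −(Q_out/(Q_in−Q_out)) ln(V/V₀).
m = m₀ (V₀/V)^(Q_out/(Q_in−Q_out)) = 37.5 × (4.27/3.1849)^(-2.1548) = 19.937 mol.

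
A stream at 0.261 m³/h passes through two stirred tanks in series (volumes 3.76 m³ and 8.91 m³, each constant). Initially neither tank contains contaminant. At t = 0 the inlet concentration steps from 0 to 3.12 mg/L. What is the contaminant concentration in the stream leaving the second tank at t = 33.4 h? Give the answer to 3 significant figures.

1.32 mg/L

Time constants: τᵢ = Vᵢ/Q for each well-mixed tank.
τ₁ = 3.76/0.261 = 14.406 h; τ₂ = 8.91/0.261 = 34.138 h.
Solving the cascade with C₁(0)=C₂(0)=0 gives C₂(t) = C_in[1 − (τ₁ e^(−t/τ₁) − τ₂ e^(−t/τ₂))/(τ₁ − τ₂)].
At t = 33.4: e^(−t/τ₁) = 0.098425, e^(−t/τ₂) = 0.37592.
C₂ = 3.12·[1 − (14.406·0.098425 − 34.138·0.37592)/(-19.732)] = 3.12·0.42149 = 1.3150 mg/L.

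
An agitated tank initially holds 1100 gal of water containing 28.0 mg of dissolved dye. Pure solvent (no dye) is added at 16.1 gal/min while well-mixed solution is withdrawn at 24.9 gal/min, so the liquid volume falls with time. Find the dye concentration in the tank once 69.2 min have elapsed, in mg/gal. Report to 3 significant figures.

Let m(t) be the amount of dye. Volume: V(t) = V₀ + (Q_in − Q_out) t = 1100 − 8.8000 t; V(69.2) = 491.04 gal.
Species balance (pure solvent in): dm/dt = −Q_out · m/V(t).
dm/m = −Q_out dt/(V₀ − 8.8000 t); integrating gives ln(m/m₀) = −(Q_out/(Q_in−Q_out)) ln(V/V₀).
m = m₀ (V₀/V)^(Q_out/(Q_in−Q_out)) = 28.0 × (1100/491.04)^(-2.8295) = 2.8578 mg.
C = m/V = 2.8578/491.04 = 0.0058200 mg/gal.

0.00582 mg/gal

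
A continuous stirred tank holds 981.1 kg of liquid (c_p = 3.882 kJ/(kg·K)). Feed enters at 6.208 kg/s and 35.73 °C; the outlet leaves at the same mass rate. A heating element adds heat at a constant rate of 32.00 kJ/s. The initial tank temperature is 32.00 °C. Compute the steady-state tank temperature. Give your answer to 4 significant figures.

Energy balance: M c_p dT/dt = ṁ c_p (T_in − T) + 32.00.
At steady state dT/dt = 0 ⇒ T_ss = T_in + Q̇/(ṁ c_p) = 35.73 + 32.00/(6.208·3.882) = 37.0578 °C.

37.06 °C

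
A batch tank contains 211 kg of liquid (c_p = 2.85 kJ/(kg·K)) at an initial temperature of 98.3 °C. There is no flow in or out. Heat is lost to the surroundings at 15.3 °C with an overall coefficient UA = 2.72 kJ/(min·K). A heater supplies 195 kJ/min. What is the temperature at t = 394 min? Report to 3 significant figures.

Unsteady energy balance on the tank contents: M c_p dT/dt = −UA(T − T_amb) + Q̇.
dT/dt = (T_ss − T)/τ with T_ss = T_amb + Q̇/UA = 15.3 + 195/2.72 = 86.991 °C, τ = M c_p/UA = 211·2.85/2.72 = 221.08 min.
T approaches T_ss exponentially: T(t) = T_ss + (T₀ − T_ss) e^(−t/τ).
T(394) = 86.991 + (11.309)·0.16828 = 88.894 °C.

88.9 °C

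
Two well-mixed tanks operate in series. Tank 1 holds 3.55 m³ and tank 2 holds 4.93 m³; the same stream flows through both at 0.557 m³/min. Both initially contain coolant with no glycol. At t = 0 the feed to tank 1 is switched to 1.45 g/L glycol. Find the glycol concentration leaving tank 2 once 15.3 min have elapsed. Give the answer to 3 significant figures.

0.869 g/L

Each tank obeys Vᵢ dCᵢ/dt = Q(Cᵢ₋₁ − Cᵢ), so τᵢ = Vᵢ/Q.
τ₁ = 3.55/0.557 = 6.3734 min; τ₂ = 4.93/0.557 = 8.8510 min.
Tank 1: C₁ = C_in(1 − e^(−t/τ₁)). Tank 2 (τ₁ ≠ τ₂): C₂ = C_in[1 − (τ₁ e^(−t/τ₁) − τ₂ e^(−t/τ₂))/(τ₁ − τ₂)].
At t = 15.3: e^(−t/τ₁) = 0.090664, e^(−t/τ₂) = 0.17753.
C₂ = 1.45·[1 − (6.3734·0.090664 − 8.8510·0.17753)/(-2.4776)] = 1.45·0.59901 = 0.86857 g/L.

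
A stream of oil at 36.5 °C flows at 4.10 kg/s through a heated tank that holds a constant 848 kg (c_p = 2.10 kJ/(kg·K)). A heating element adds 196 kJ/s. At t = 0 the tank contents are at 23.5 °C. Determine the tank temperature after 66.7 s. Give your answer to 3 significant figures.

33.4 °C

M c_p dT/dt = ṁ c_p (T_in − T) + Q̇.
τ = M/ṁ = 206.83 s; T_ss = T_in + Q̇/(ṁ c_p) = 36.5 + 196/(4.10·2.10) = 59.264 °C.
Solution: T(t) = T_ss + (T₀ − T_ss) e^(−t/τ).
T(66.7) = 59.264 + (-35.764)·e^(−66.7/206.83) = 59.264 + (-35.764)·0.72434 = 33.359 °C.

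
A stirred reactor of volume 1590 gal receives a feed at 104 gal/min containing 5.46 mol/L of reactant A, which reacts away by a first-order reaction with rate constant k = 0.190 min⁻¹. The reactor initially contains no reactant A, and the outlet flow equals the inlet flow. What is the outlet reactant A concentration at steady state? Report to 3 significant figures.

1.40 mol/L

V dC/dt = Q(C_in − C) − k V C.
At steady state: 0 = Q C_in − (Q + kV) C_ss, so C_ss = Q C_in/(Q + kV).
C_ss = 104·5.46/(104 + 0.190·1590) = 567.84/406.10 = 1.3983 mol/L.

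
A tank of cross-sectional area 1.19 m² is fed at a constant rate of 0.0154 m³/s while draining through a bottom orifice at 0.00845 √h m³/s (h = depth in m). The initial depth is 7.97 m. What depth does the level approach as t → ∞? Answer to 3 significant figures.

3.32 m

A dh/dt = Q_in − 0.00845 √h. Steady state requires inflow = outflow:
Q_in = 0.00845 √h_ss ⇒ √h_ss = 0.0154/0.00845 = 1.8225.
h_ss = 1.8225² = 3.3215 m. (Since h₀ = 7.97 m > h_ss, the level will fall toward this value.)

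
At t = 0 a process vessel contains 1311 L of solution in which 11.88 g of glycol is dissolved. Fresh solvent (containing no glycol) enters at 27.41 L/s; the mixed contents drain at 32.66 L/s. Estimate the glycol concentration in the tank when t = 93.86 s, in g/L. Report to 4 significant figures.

0.0007733 g/L

Let m(t) be the amount of glycol. Volume: V(t) = V₀ + (Q_in − Q_out) t = 1311 − 5.25000 t; V(93.86) = 818.235 L.
Species balance (pure solvent in): dm/dt = −Q_out · m/V(t).
dm/m = −Q_out dt/(V₀ − 5.25000 t); integrating gives ln(m/m₀) = −(Q_out/(Q_in−Q_out)) ln(V/V₀).
m = m₀ (V₀/V)^(Q_out/(Q_in−Q_out)) = 11.88 × (1311/818.235)^(-6.22095) = 0.632753 g.
C = m/V = 0.632753/818.235 = 0.000773315 g/L.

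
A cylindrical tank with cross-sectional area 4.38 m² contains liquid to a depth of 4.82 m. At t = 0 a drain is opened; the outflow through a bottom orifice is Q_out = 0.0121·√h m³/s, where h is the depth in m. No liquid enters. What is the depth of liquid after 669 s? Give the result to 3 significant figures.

Mass balance (ρ constant): A dh/dt = −0.0121 √h.
This is separable: 2 d(√h)/dt = −0.0121/A, so √h = √h₀ − (0.0121/(2A)) t.
√h = √4.82 − 0.0121·669/(2·4.38) = 2.1954 − 0.92408 = 1.2714.
h = 1.2714² = 1.6164 m.

1.62 m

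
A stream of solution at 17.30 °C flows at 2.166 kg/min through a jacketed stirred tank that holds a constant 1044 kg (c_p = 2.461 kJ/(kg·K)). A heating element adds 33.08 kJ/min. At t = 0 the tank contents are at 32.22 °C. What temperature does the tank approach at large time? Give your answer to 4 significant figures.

23.51 °C

Heat balance on the well-mixed liquid: M c_p dT/dt = ṁ c_p (T_in − T) + 33.08.
At steady state dT/dt = 0 ⇒ T_ss = T_in + Q̇/(ṁ c_p) = 17.30 + 33.08/(2.166·2.461) = 23.5058 °C.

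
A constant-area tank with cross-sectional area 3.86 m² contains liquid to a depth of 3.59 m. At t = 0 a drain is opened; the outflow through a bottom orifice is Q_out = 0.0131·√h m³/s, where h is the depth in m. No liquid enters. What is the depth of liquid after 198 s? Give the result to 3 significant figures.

With no inflow, A dh/dt = −0.0131 √h.
Separate and integrate: 2(√h − √h₀) = −(0.0131/A) t.
√h = √3.59 − 0.0131·198/(2·3.86) = 1.8947 − 0.33598 = 1.5587.
h = 1.5587² = 2.4297 m.

2.43 m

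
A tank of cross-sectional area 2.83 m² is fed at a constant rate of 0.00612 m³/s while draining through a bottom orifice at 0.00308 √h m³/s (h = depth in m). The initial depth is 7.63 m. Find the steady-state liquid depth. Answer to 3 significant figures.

Level balance: A dh/dt = 0.00612 − 0.00308 √h. Setting dh/dt = 0:
Q_in = 0.00308 √h_ss ⇒ √h_ss = 0.00612/0.00308 = 1.9870.
h_ss = 1.9870² = 3.9482 m. (Since h₀ = 7.63 m > h_ss, the level will fall toward this value.)

3.95 m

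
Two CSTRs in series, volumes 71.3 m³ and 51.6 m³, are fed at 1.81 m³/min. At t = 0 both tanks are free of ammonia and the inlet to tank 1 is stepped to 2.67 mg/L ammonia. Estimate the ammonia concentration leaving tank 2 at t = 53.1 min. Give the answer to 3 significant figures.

Species balance on tank i: dCᵢ/dt = (Cᵢ₋₁ − Cᵢ)/τᵢ with τᵢ = Vᵢ/Q.
τ₁ = 71.3/1.81 = 39.392 min; τ₂ = 51.6/1.81 = 28.508 min.
Tank 1: C₁ = C_in(1 − e^(−t/τ₁)). Tank 2 (τ₁ ≠ τ₂): C₂ = C_in[1 − (τ₁ e^(−t/τ₁) − τ₂ e^(−t/τ₂))/(τ₁ − τ₂)].
At t = 53.1: e^(−t/τ₁) = 0.25976, e^(−t/τ₂) = 0.15527.
C₂ = 2.67·[1 − (39.392·0.25976 − 28.508·0.15527)/(10.884)] = 2.67·0.46652 = 1.2456 mg/L.

1.25 mg/L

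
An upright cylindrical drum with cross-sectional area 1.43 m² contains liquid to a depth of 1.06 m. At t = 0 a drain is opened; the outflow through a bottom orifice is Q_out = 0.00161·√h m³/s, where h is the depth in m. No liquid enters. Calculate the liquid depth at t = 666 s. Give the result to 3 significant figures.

A dh/dt = −Q_out = −0.00161 √h.
∫ h^(−1/2) dh = −(0.00161/A) ∫ dt, giving 2√h = 2√h₀ − (0.00161/A) t.
√h = √1.06 − 0.00161·666/(2·1.43) = 1.0296 − 0.37492 = 0.65465.
h = 0.65465² = 0.42856 m.

0.429 m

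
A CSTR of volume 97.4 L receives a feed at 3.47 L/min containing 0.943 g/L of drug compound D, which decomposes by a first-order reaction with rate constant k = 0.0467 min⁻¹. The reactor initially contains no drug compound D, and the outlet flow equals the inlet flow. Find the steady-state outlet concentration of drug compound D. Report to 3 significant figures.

V dC/dt = Q(C_in − C) − k V C.
At steady state: 0 = Q C_in − (Q + kV) C_ss, so C_ss = Q C_in/(Q + kV).
C_ss = 3.47·0.943/(3.47 + 0.0467·97.4) = 3.2722/8.0186 = 0.40808 g/L.

0.408 g/L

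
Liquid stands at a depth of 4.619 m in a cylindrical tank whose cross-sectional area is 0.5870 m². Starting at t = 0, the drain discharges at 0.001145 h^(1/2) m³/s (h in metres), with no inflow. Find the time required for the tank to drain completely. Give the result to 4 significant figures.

Accumulation of liquid (constant cross-section A): A dh/dt = −0.001145 √h.
This is separable: 2 d(√h)/dt = −0.001145/A, so √h = √h₀ − (0.001145/(2A)) t.
Set h = 0: 2√h₀ = (0.001145/A) t_empty ⇒ t_empty = 2A√h₀/0.001145.
t_empty = 2·0.5870·√4.619/0.001145 = 1.17400·2.14919/0.001145 = 2203.62 s.

2204 s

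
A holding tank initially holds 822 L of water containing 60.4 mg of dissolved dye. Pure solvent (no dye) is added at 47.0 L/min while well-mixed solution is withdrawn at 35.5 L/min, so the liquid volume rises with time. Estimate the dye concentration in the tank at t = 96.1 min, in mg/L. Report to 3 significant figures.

0.00226 mg/L

Let m(t) be the amount of dye. Volume: V(t) = V₀ + (Q_in − Q_out) t = 822 + 11.500 t; V(96.1) = 1927.1 L.
No dye enters, so dm/dt = −Q_out · (m/V).
Separate: dm/m = −Q_out dt/V(t) ⇒ ln(m/m₀) = −(Q_out/(Q_in−Q_out)) ln(V/V₀).
m = m₀ (V₀/V)^(Q_out/(Q_in−Q_out)) = 60.4 × (822/1927.1)^(3.0870) = 4.3524 mg.
C = m/V = 4.3524/1927.1 = 0.0022585 mg/L.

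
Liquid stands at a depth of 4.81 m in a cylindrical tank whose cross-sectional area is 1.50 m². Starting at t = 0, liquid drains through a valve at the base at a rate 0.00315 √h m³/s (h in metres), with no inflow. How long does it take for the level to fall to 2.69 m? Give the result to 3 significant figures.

Accumulation of liquid (constant cross-section A): A dh/dt = −0.00315 √h.
This is separable: 2 d(√h)/dt = −0.00315/A, so √h = √h₀ − (0.00315/(2A)) t.
t = 2A(√h₀ − √h)/0.00315 = 2·1.50·(√4.81 − √2.69)/0.00315
  = 3.0000 × (2.1932 − 1.6401) / 0.00315 = 526.71 s.

527 s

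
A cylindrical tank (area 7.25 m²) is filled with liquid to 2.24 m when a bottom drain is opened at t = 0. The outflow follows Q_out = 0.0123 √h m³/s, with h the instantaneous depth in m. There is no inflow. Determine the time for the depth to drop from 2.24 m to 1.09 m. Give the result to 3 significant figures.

With no inflow, A dh/dt = −0.0123 √h.
∫ h^(−1/2) dh = −(0.0123/A) ∫ dt, giving 2√h = 2√h₀ − (0.0123/A) t.
t = 2A(√h₀ − √h)/0.0123 = 2·7.25·(√2.24 − √1.09)/0.0123
  = 14.500 × (1.4967 − 1.0440) / 0.0123 = 533.59 s.

534 s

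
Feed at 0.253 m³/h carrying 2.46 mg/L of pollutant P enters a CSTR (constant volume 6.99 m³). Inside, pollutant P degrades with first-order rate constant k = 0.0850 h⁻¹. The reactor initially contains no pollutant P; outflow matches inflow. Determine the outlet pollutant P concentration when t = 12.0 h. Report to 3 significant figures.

V dC/dt = Q(C_in − C) − k V C.
dC/dt = (Q/V) C_in − (Q/V + k) C; effective rate a = Q/V + k = 0.036195 + 0.0850 = 0.12119 h⁻¹.
C_ss = Q C_in/(Q + kV) = 0.73468 mg/L; C(t) = C_ss + (C₀ − C_ss) e^(−a t).
C(12.0) = 0.73468 + (-0.73468)·e^(−0.12119·12.0) = 0.73468 + (-0.73468)·0.23356 = 0.56309 mg/L.

0.563 mg/L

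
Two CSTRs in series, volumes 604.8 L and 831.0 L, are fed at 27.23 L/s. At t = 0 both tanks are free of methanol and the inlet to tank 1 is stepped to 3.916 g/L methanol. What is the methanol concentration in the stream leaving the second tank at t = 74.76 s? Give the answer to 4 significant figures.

Time constants: τᵢ = Vᵢ/Q for each well-mixed tank.
τ₁ = 604.8/27.23 = 22.2108 s; τ₂ = 831.0/27.23 = 30.5178 s.
Tank 1: C₁ = C_in(1 − e^(−t/τ₁)). Tank 2 (τ₁ ≠ τ₂): C₂ = C_in[1 − (τ₁ e^(−t/τ₁) − τ₂ e^(−t/τ₂))/(τ₁ − τ₂)].
At t = 74.76: e^(−t/τ₁) = 0.0345299, e^(−t/τ₂) = 0.0863180.
C₂ = 3.916·[1 − (22.2108·0.0345299 − 30.5178·0.0863180)/(-8.30701)] = 3.916·0.775214 = 3.03574 g/L.

3.036 g/L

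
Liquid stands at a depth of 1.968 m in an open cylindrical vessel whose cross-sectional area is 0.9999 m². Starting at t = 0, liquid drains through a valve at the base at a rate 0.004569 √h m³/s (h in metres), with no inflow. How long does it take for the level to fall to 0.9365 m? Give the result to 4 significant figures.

190.4 s

Unsteady balance on liquid volume: A dh/dt = −0.004569 √h.
Separate and integrate: 2(√h − √h₀) = −(0.004569/A) t.
t = 2A(√h₀ − √h)/0.004569 = 2·0.9999·(√1.968 − √0.9365)/0.004569
  = 1.99980 × (1.40285 − 0.967729) / 0.004569 = 190.449 s.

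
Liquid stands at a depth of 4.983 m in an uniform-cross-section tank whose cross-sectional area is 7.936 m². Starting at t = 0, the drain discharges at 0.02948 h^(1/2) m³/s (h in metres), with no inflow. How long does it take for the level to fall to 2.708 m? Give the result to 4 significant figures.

With no inflow, A dh/dt = −0.02948 √h.
Separate and integrate: 2(√h − √h₀) = −(0.02948/A) t.
t = 2A(√h₀ − √h)/0.02948 = 2·7.936·(√4.983 − √2.708)/0.02948
  = 15.8720 × (2.23226 − 1.64560) / 0.02948 = 315.859 s.

315.9 s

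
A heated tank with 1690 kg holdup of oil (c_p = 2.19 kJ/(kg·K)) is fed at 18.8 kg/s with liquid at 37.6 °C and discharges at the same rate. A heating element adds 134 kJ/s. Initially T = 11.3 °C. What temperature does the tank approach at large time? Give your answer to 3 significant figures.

Unsteady energy balance on the tank contents: M c_p dT/dt = ṁ c_p (T_in − T) + 134.
At steady state dT/dt = 0 ⇒ T_ss = T_in + Q̇/(ṁ c_p) = 37.6 + 134/(18.8·2.19) = 40.855 °C.

40.9 °C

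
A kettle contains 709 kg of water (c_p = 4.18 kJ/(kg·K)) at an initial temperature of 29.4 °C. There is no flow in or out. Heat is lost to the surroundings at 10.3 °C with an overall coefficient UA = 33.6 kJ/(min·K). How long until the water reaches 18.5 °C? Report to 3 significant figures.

Lumped-capacitance energy balance: M c_p dT/dt = UA(T_amb − T).
τ = M c_p/UA = 88.203 min; T_ss = T_amb = 10.300 °C.
T(t) = T_ss + (T₀ − T_ss)e^(−t/τ); set T = 18.5:
t = −τ ln[(T − T_ss)/(T₀ − T_ss)] = −88.203 · ln(0.42932) = 74.580 min.

74.6 min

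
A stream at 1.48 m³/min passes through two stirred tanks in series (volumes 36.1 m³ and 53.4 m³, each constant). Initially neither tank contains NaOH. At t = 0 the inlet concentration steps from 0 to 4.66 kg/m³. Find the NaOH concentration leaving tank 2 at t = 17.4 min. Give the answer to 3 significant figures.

0.544 kg/m³

Time constants: τᵢ = Vᵢ/Q for each well-mixed tank.
τ₁ = 36.1/1.48 = 24.392 min; τ₂ = 53.4/1.48 = 36.081 min.
Solving the cascade with C₁(0)=C₂(0)=0 gives C₂(t) = C_in[1 − (τ₁ e^(−t/τ₁) − τ₂ e^(−t/τ₂))/(τ₁ − τ₂)].
At t = 17.4: e^(−t/τ₁) = 0.49000, e^(−t/τ₂) = 0.61739.
C₂ = 4.66·[1 − (24.392·0.49000 − 36.081·0.61739)/(-11.689)] = 4.66·0.11677 = 0.54414 kg/m³.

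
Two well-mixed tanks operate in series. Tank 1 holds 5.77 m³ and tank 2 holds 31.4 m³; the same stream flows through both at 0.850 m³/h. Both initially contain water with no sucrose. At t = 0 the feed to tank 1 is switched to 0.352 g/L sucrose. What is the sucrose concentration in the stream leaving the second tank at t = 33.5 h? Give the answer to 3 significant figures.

0.178 g/L

Species balance on tank i: dCᵢ/dt = (Cᵢ₋₁ − Cᵢ)/τᵢ with τᵢ = Vᵢ/Q.
τ₁ = 5.77/0.850 = 6.7882 h; τ₂ = 31.4/0.850 = 36.941 h.
Tank 1: C₁ = C_in(1 − e^(−t/τ₁)). Tank 2 (τ₁ ≠ τ₂): C₂ = C_in[1 − (τ₁ e^(−t/τ₁) − τ₂ e^(−t/τ₂))/(τ₁ − τ₂)].
At t = 33.5: e^(−t/τ₁) = 0.0071904, e^(−t/τ₂) = 0.40380.
C₂ = 0.352·[1 − (6.7882·0.0071904 − 36.941·0.40380)/(-30.153)] = 0.352·0.50692 = 0.17844 g/L.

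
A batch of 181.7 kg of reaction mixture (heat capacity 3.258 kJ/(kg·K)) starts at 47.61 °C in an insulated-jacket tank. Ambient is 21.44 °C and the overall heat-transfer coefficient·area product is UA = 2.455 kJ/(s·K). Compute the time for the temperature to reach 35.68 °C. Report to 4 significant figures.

146.7 s

Lumped-capacitance energy balance: M c_p dT/dt = UA(T_amb − T).
τ = M c_p/UA = 241.132 s; T_ss = T_amb = 21.4400 °C.
T(t) = T_ss + (T₀ − T_ss)e^(−t/τ); set T = 35.68:
t = −τ ln[(T − T_ss)/(T₀ − T_ss)] = −241.132 · ln(0.544135) = 146.743 s.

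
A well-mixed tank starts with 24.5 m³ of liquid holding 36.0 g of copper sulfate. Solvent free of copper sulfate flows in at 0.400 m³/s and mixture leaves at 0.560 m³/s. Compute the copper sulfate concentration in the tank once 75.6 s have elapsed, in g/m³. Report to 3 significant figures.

Let m(t) be the amount of copper sulfate. Volume: V(t) = V₀ + (Q_in − Q_out) t = 24.5 − 0.16000 t; V(75.6) = 12.404 m³.
Species balance (pure solvent in): dm/dt = −Q_out · m/V(t).
Separate: dm/m = −Q_out dt/V(t) ⇒ ln(m/m₀) = −(Q_out/(Q_in−Q_out)) ln(V/V₀).
m = m₀ (V₀/V)^(Q_out/(Q_in−Q_out)) = 36.0 × (24.5/12.404)^(-3.5000) = 3.3242 g.
C = m/V = 3.3242/12.404 = 0.26799 g/m³.

0.268 g/m³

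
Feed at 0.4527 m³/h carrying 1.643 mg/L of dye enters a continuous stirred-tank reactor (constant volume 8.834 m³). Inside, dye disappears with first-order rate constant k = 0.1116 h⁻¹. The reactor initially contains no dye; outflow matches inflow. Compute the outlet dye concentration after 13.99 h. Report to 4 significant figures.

0.4641 mg/L

Species balance: V dC/dt = Q C_in − Q C − k V C.
This is linear with rate a = Q/V + k = 0.162845 h⁻¹.
C_ss = Q C_in/(Q + kV) = 0.517030 mg/L; C(t) = C_ss + (C₀ − C_ss) e^(−a t).
C(13.99) = 0.517030 + (-0.517030)·e^(−0.162845·13.99) = 0.517030 + (-0.517030)·0.102468 = 0.464051 mg/L.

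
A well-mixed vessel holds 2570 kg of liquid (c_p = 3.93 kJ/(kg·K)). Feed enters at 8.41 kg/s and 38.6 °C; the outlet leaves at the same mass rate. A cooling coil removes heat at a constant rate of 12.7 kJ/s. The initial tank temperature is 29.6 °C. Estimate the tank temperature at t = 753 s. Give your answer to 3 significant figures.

M c_p dT/dt = ṁ c_p (T_in − T) − Q̇.
τ = M/ṁ = 305.59 s; T_ss = T_in − Q̇/(ṁ c_p) = 38.6 − 12.7/(8.41·3.93) = 38.216 °C.
Integrating: T(t) = T_ss + (T₀ − T_ss) e^(−t/τ).
T(753) = 38.216 + (-8.6157)·e^(−753/305.59) = 38.216 + (-8.6157)·0.085086 = 37.483 °C.

37.5 °C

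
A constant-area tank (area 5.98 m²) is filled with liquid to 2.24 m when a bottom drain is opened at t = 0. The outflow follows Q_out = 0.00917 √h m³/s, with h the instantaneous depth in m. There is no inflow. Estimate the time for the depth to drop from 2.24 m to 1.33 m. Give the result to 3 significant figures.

With no inflow, A dh/dt = −0.00917 √h.
This is separable: 2 d(√h)/dt = −0.00917/A, so √h = √h₀ − (0.00917/(2A)) t.
t = 2A(√h₀ − √h)/0.00917 = 2·5.98·(√2.24 − √1.33)/0.00917
  = 11.960 × (1.4967 − 1.1533) / 0.00917 = 447.89 s.

448 s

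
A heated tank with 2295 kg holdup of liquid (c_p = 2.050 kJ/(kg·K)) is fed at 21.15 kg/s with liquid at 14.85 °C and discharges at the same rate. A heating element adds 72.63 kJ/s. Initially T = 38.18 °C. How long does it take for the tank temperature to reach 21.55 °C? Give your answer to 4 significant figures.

M c_p dT/dt = ṁ c_p (T_in − T) + Q̇.
τ = M/ṁ = 108.511 s; T_ss = T_in + Q̇/(ṁ c_p) = 16.5251 °C.
T(t) = T_ss + (T₀ − T_ss) e^(−t/τ). Set T = 21.55:
e^(−t/τ) = (21.55 − 16.5251)/(38.18 − 16.5251) = 0.232043
t = −108.511 · ln(0.232043) = 158.516 s.

158.5 s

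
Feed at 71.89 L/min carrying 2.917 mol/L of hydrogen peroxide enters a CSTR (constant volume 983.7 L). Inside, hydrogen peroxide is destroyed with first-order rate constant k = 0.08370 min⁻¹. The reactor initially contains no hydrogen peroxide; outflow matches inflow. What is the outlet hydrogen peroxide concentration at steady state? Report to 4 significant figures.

Accumulation = in − out − consumed: V dC/dt = Q C_in − Q C − k V C.
Steady state (dC/dt = 0): C_ss = Q C_in/(Q + kV) = C_in/(1 + kV/Q).
C_ss = 71.89·2.917/(71.89 + 0.08370·983.7) = 209.703/154.226 = 1.35972 mol/L.

1.360 mol/L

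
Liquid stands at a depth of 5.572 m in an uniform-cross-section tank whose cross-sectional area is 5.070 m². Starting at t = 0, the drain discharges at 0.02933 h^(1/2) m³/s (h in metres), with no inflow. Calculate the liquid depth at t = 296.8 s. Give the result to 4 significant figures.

A dh/dt = −Q_out = −0.02933 √h.
∫ h^(−1/2) dh = −(0.02933/A) ∫ dt, giving 2√h = 2√h₀ − (0.02933/A) t.
√h = √5.572 − 0.02933·296.8/(2·5.070) = 2.36051 − 0.858495 = 1.50201.
h = 1.50201² = 2.25604 m.

2.256 m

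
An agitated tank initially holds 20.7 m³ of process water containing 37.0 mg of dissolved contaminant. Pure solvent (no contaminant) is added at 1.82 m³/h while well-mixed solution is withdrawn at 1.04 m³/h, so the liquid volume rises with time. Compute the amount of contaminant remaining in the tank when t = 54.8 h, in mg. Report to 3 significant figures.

Let m(t) be the amount of contaminant. Volume: V(t) = V₀ + (Q_in − Q_out) t = 20.7 + 0.78000 t; V(54.8) = 63.444 m³.
Solute balance: dm/dt = 0 − Q_out C = −Q_out m/V(t).
dm/m = −Q_out dt/(V₀ + 0.78000 t); integrating gives ln(m/m₀) = −(Q_out/(Q_in−Q_out)) ln(V/V₀).
m = m₀ (V₀/V)^(Q_out/(Q_in−Q_out)) = 37.0 × (20.7/63.444)^(1.3333) = 8.3108 mg.

8.31 mg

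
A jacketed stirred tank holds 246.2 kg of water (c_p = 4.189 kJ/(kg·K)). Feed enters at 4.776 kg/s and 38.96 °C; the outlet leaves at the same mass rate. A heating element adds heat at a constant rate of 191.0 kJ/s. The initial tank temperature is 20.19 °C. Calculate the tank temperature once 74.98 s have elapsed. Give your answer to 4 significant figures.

41.89 °C

M c_p dT/dt = ṁ c_p (T_in − T) + Q̇.
τ = M/ṁ = 51.5494 s; T_ss = T_in + Q̇/(ṁ c_p) = 38.96 + 191.0/(4.776·4.189) = 48.5068 °C.
T approaches T_ss exponentially: T(t) = T_ss + (T₀ − T_ss) e^(−t/τ).
T(74.98) = 48.5068 + (-28.3168)·e^(−74.98/51.5494) = 48.5068 + (-28.3168)·0.233511 = 41.8945 °C.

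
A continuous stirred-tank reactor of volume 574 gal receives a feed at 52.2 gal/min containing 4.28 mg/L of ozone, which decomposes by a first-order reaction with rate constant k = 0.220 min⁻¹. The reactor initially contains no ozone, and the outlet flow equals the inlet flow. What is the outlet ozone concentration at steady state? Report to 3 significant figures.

1.25 mg/L

Accumulation = in − out − consumed: V dC/dt = Q C_in − Q C − k V C.
At steady state: 0 = Q C_in − (Q + kV) C_ss, so C_ss = Q C_in/(Q + kV).
C_ss = 52.2·4.28/(52.2 + 0.220·574) = 223.42/178.48 = 1.2518 mg/L.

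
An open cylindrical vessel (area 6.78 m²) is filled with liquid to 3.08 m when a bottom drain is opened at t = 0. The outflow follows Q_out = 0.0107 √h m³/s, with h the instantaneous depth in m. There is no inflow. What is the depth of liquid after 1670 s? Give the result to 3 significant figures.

0.191 m

A dh/dt = −Q_out = −0.0107 √h.
∫ h^(−1/2) dh = −(0.0107/A) ∫ dt, giving 2√h = 2√h₀ − (0.0107/A) t.
√h = √3.08 − 0.0107·1670/(2·6.78) = 1.7550 − 1.3178 = 0.43722.
h = 0.43722² = 0.19116 m.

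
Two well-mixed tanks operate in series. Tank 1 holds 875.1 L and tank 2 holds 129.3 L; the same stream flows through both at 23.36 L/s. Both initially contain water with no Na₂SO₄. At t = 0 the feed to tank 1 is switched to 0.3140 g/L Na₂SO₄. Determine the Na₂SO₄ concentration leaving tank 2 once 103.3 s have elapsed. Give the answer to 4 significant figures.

Time constants: τᵢ = Vᵢ/Q for each well-mixed tank.
τ₁ = 875.1/23.36 = 37.4615 s; τ₂ = 129.3/23.36 = 5.53510 s.
Solving the cascade with C₁(0)=C₂(0)=0 gives C₂(t) = C_in[1 − (τ₁ e^(−t/τ₁) − τ₂ e^(−t/τ₂))/(τ₁ − τ₂)].
At t = 103.3: e^(−t/τ₁) = 0.0634502, e^(−t/τ₂) = 7.85036e-09.
C₂ = 0.3140·[1 − (37.4615·0.0634502 − 5.53510·7.85036e-09)/(31.9264)] = 0.3140·0.925549 = 0.290623 g/L.

0.2906 g/L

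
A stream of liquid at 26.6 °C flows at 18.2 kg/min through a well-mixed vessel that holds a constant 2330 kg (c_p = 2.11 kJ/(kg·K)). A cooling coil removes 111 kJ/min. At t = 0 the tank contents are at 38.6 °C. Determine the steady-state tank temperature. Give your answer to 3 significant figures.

First-law balance (no shaft work): M c_p dT/dt = ṁ c_p (T_in − T) − 111.
At steady state dT/dt = 0 ⇒ T_ss = T_in − Q̇/(ṁ c_p) = 26.6 − 111/(18.2·2.11) = 23.710 °C.

23.7 °C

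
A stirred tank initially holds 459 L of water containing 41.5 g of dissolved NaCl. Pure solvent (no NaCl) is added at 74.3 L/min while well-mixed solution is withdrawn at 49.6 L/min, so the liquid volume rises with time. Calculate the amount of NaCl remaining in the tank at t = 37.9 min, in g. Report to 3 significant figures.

4.45 g

Total volume: dV/dt = Q_in − Q_out = 24.700 L/min, so V(t) = 459 + 24.700 t and V(37.9) = 1395.1 L.
Solute balance: dm/dt = 0 − Q_out C = −Q_out m/V(t).
dm/m = −Q_out dt/(V₀ + 24.700 t); integrating gives ln(m/m₀) = −(Q_out/(Q_in−Q_out)) ln(V/V₀).
m = m₀ (V₀/V)^(Q_out/(Q_in−Q_out)) = 41.5 × (459/1395.1)^(2.0081) = 4.4518 g.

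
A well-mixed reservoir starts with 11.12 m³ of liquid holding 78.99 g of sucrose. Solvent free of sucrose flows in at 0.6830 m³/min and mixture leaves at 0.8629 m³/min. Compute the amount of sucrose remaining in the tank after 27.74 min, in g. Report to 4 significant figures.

Let m(t) be the amount of sucrose. Volume: V(t) = V₀ + (Q_in − Q_out) t = 11.12 − 0.179900 t; V(27.74) = 6.12957 m³.
No sucrose enters, so dm/dt = −Q_out · (m/V).
Separate: dm/m = −Q_out dt/V(t) ⇒ ln(m/m₀) = −(Q_out/(Q_in−Q_out)) ln(V/V₀).
m = m₀ (V₀/V)^(Q_out/(Q_in−Q_out)) = 78.99 × (11.12/6.12957)^(-4.79655) = 4.53760 g.

4.538 g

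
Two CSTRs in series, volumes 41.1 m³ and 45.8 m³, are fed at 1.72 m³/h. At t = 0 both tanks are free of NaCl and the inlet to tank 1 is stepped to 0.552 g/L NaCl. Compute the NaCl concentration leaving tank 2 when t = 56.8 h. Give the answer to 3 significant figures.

0.363 g/L

Species balance on tank i: dCᵢ/dt = (Cᵢ₋₁ − Cᵢ)/τᵢ with τᵢ = Vᵢ/Q.
τ₁ = 41.1/1.72 = 23.895 h; τ₂ = 45.8/1.72 = 26.628 h.
Solving the cascade with C₁(0)=C₂(0)=0 gives C₂(t) = C_in[1 − (τ₁ e^(−t/τ₁) − τ₂ e^(−t/τ₂))/(τ₁ − τ₂)].
At t = 56.8: e^(−t/τ₁) = 0.092826, e^(−t/τ₂) = 0.11847.
C₂ = 0.552·[1 − (23.895·0.092826 − 26.628·0.11847)/(-2.7326)] = 0.552·0.65728 = 0.36282 g/L.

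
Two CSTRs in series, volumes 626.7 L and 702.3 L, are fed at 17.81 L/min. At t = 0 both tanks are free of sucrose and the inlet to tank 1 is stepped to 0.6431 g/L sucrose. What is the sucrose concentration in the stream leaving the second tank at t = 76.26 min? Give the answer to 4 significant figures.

0.3897 g/L

Species balance on tank i: dCᵢ/dt = (Cᵢ₋₁ − Cᵢ)/τᵢ with τᵢ = Vᵢ/Q.
τ₁ = 626.7/17.81 = 35.1881 min; τ₂ = 702.3/17.81 = 39.4329 min.
Solving the cascade with C₁(0)=C₂(0)=0 gives C₂(t) = C_in[1 − (τ₁ e^(−t/τ₁) − τ₂ e^(−t/τ₂))/(τ₁ − τ₂)].
At t = 76.26: e^(−t/τ₁) = 0.114497, e^(−t/τ₂) = 0.144581.
C₂ = 0.6431·[1 − (35.1881·0.114497 − 39.4329·0.144581)/(-4.24481)] = 0.6431·0.606032 = 0.389739 g/L.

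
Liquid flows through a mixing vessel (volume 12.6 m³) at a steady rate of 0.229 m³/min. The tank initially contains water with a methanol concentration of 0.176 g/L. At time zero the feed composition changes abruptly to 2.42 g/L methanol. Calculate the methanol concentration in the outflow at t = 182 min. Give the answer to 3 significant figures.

Mass balance on the solute (V constant): V dC/dt = Q(C_in − C).
So dC/dt = (C_in − C)/τ with τ = V/Q = 12.6/0.229 = 55.022 min.
Integrating: C(t) = C_in + (C₀ − C_in) e^(−t/τ).
C(182) = 2.42 + (0.176 − 2.42)·e^(−182/55.022) = 2.42 + (-2.2440)·0.036597 = 2.3379 g/L.

2.34 g/L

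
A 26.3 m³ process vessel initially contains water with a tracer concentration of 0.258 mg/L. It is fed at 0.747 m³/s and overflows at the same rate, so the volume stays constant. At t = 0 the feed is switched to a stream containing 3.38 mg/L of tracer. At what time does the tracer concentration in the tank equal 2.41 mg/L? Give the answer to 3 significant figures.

Species balance: V dC/dt = Q(C_in − C) ⇒ τ = V/Q = 35.207 s.
C(t) = C_in + (C₀ − C_in) e^(−t/τ). Set C = 2.41 and solve for t:
e^(−t/τ) = (C − C_in)/(C₀ − C_in) = (2.41 − 3.38)/(0.258 − 3.38) = 0.31070
t = −τ ln(…) = 35.207 × 1.1689 = 41.155 s.

41.2 s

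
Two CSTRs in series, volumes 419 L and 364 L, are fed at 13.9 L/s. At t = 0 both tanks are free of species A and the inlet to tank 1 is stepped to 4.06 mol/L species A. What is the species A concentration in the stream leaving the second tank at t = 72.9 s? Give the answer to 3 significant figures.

2.97 mol/L

Species balance on tank i: dCᵢ/dt = (Cᵢ₋₁ − Cᵢ)/τᵢ with τᵢ = Vᵢ/Q.
τ₁ = 419/13.9 = 30.144 s; τ₂ = 364/13.9 = 26.187 s.
Solving the cascade with C₁(0)=C₂(0)=0 gives C₂(t) = C_in[1 − (τ₁ e^(−t/τ₁) − τ₂ e^(−t/τ₂))/(τ₁ − τ₂)].
At t = 72.9: e^(−t/τ₁) = 0.089064, e^(−t/τ₂) = 0.061802.
C₂ = 4.06·[1 − (30.144·0.089064 − 26.187·0.061802)/(3.9568)] = 4.06·0.73051 = 2.9659 mol/L.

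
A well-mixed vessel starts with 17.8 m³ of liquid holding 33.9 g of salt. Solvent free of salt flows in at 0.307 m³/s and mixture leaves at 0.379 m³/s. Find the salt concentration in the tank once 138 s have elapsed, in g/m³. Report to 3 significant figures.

0.0585 g/m³

Total volume: dV/dt = Q_in − Q_out = -0.072000 m³/s, so V(t) = 17.8 − 0.072000 t and V(138) = 7.8640 m³.
Species balance (pure solvent in): dm/dt = −Q_out · m/V(t).
dm/m = −Q_out dt/(V₀ − 0.072000 t); integrating gives ln(m/m₀) = −(Q_out/(Q_in−Q_out)) ln(V/V₀).
m = m₀ (V₀/V)^(Q_out/(Q_in−Q_out)) = 33.9 × (17.8/7.8640)^(-5.2639) = 0.45993 g.
C = m/V = 0.45993/7.8640 = 0.058486 g/m³.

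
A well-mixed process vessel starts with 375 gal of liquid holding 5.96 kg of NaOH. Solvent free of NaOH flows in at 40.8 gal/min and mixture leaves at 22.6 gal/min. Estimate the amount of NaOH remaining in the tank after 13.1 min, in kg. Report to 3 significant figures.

3.23 kg

Total volume: dV/dt = Q_in − Q_out = 18.200 gal/min, so V(t) = 375 + 18.200 t and V(13.1) = 613.42 gal.
Species balance (pure solvent in): dm/dt = −Q_out · m/V(t).
Separate: dm/m = −Q_out dt/V(t) ⇒ ln(m/m₀) = −(Q_out/(Q_in−Q_out)) ln(V/V₀).
m = m₀ (V₀/V)^(Q_out/(Q_in−Q_out)) = 5.96 × (375/613.42)^(1.2418) = 3.2348 kg.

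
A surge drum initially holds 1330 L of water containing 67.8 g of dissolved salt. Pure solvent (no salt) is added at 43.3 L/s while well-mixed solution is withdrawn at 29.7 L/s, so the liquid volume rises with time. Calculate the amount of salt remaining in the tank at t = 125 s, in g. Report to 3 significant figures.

Let m(t) be the amount of salt. Volume: V(t) = V₀ + (Q_in − Q_out) t = 1330 + 13.600 t; V(125) = 3030.0 L.
No salt enters, so dm/dt = −Q_out · (m/V).
dm/m = −Q_out dt/(V₀ + 13.600 t); integrating gives ln(m/m₀) = −(Q_out/(Q_in−Q_out)) ln(V/V₀).
m = m₀ (V₀/V)^(Q_out/(Q_in−Q_out)) = 67.8 × (1330/3030.0)^(2.1838) = 11.228 g.

11.2 g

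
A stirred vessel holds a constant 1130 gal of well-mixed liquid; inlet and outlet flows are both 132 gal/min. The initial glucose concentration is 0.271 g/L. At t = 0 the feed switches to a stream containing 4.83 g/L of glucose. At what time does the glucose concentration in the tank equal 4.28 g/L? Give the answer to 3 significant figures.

Transient balance on the dissolved component: V dC/dt = Q(C_in − C), so τ = V/Q = 8.5606 min.
C(t) = C_in + (C₀ − C_in) e^(−t/τ). Set C = 4.28 and solve for t:
e^(−t/τ) = (C − C_in)/(C₀ − C_in) = (4.28 − 4.83)/(0.271 − 4.83) = 0.12064
t = −τ ln(…) = 8.5606 × 2.1149 = 18.105 min.

18.1 min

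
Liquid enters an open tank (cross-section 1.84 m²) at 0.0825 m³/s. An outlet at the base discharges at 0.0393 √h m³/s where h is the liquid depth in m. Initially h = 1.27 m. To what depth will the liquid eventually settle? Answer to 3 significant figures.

4.41 m

Level balance: A dh/dt = 0.0825 − 0.0393 √h. Setting dh/dt = 0:
Q_in = 0.0393 √h_ss ⇒ √h_ss = 0.0825/0.0393 = 2.0992.
h_ss = 2.0992² = 4.4068 m. (Since h₀ = 1.27 m < h_ss, the level will rise toward this value.)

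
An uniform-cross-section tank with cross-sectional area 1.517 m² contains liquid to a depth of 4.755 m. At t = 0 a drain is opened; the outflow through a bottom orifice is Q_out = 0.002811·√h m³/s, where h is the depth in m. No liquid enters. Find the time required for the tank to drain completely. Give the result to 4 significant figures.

Accumulation of liquid (constant cross-section A): A dh/dt = −0.002811 √h.
This is separable: 2 d(√h)/dt = −0.002811/A, so √h = √h₀ − (0.002811/(2A)) t.
Tank is empty when √h = 0: t_empty = 2A√h₀/0.002811.
t_empty = 2·1.517·√4.755/0.002811 = 3.03400·2.18060/0.002811 = 2353.59 s.

2354 s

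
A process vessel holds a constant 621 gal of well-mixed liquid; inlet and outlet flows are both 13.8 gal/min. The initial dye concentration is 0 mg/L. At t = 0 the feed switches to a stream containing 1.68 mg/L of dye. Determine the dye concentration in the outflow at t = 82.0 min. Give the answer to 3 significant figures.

Accumulation = in − out for the solute gives V dC/dt = Q(C_in − C).
So dC/dt = (C_in − C)/τ with τ = V/Q = 621/13.8 = 45.000 min.
Solution: C(t) = C_in + (C₀ − C_in) e^(−t/τ).
C(82.0) = 1.68 + (0 − 1.68)·e^(−82.0/45.000) = 1.68 + (-1.6800)·0.16167 = 1.4084 mg/L.

1.41 mg/L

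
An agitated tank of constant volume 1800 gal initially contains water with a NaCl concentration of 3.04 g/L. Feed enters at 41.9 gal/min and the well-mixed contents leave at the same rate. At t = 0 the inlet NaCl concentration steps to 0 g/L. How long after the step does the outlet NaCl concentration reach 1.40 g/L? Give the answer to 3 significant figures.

Species balance: V dC/dt = Q(C_in − C) ⇒ τ = V/Q = 42.959 min.
C(t) = C_in + (C₀ − C_in) e^(−t/τ). Set C = 1.40 and solve for t:
e^(−t/τ) = (C − C_in)/(C₀ − C_in) = (1.40 − 0)/(3.04 − 0) = 0.46053
t = −τ ln(…) = 42.959 × 0.77539 = 33.310 min.

33.3 min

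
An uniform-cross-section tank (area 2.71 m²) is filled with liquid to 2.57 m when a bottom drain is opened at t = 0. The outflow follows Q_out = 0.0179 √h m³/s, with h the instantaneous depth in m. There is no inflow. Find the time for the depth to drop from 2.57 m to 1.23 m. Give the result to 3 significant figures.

150 s

Unsteady balance on liquid volume: A dh/dt = −0.0179 √h.
This is separable: 2 d(√h)/dt = −0.0179/A, so √h = √h₀ − (0.0179/(2A)) t.
t = 2A(√h₀ − √h)/0.0179 = 2·2.71·(√2.57 − √1.23)/0.0179
  = 5.4200 × (1.6031 − 1.1091) / 0.0179 = 149.60 s.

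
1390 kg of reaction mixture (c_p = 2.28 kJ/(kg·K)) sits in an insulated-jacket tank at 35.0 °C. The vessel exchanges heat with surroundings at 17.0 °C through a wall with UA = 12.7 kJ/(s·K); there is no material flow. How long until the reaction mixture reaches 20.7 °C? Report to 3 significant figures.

First-law balance (no shaft work): M c_p dT/dt = −UA(T − T_amb).
τ = M c_p/UA = 249.54 s; T_ss = T_amb = 17.000 °C.
T(t) = T_ss + (T₀ − T_ss)e^(−t/τ); set T = 20.7:
t = −τ ln[(T − T_ss)/(T₀ − T_ss)] = −249.54 · ln(0.20556) = 394.79 s.

395 s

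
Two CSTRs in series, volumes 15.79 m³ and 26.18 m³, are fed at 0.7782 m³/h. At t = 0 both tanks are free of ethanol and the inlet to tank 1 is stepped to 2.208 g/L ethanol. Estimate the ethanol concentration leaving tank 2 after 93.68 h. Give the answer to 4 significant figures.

Time constants: τᵢ = Vᵢ/Q for each well-mixed tank.
τ₁ = 15.79/0.7782 = 20.2904 h; τ₂ = 26.18/0.7782 = 33.6417 h.
Solving the cascade with C₁(0)=C₂(0)=0 gives C₂(t) = C_in[1 − (τ₁ e^(−t/τ₁) − τ₂ e^(−t/τ₂))/(τ₁ − τ₂)].
At t = 93.68: e^(−t/τ₁) = 0.00988281, e^(−t/τ₂) = 0.0617515.
C₂ = 2.208·[1 − (20.2904·0.00988281 − 33.6417·0.0617515)/(-13.3513)] = 2.208·0.859422 = 1.89760 g/L.

1.898 g/L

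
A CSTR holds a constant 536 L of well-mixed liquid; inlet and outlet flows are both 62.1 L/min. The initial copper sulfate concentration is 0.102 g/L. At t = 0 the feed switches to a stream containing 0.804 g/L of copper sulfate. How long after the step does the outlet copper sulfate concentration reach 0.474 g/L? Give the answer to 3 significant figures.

6.52 min

Species balance: V dC/dt = Q(C_in − C) ⇒ τ = V/Q = 8.6312 min.
C(t) = C_in + (C₀ − C_in) e^(−t/τ). Set C = 0.474 and solve for t:
e^(−t/τ) = (C − C_in)/(C₀ − C_in) = (0.474 − 0.804)/(0.102 − 0.804) = 0.47009
t = −τ ln(…) = 8.6312 × 0.75484 = 6.5152 min.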